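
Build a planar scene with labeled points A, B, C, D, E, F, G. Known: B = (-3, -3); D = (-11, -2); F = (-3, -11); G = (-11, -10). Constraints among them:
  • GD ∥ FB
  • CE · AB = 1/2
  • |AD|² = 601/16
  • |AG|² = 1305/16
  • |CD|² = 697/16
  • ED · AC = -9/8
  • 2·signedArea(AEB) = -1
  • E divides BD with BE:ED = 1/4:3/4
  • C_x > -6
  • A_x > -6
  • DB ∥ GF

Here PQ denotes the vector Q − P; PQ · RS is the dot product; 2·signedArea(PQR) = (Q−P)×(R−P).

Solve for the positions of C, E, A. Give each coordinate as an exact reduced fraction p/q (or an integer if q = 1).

1. E_x = -5  [E divides BD with BE:ED = 1/4:3/4]
2. E_y = -11/4  [E divides BD with BE:ED = 1/4:3/4]
   → E = (-5, -11/4)
3. A_x = -5  [line 1/4·x + 2·y + 31/4 = 0 ∩ |AD|² = 601/16]
4. A_y = -13/4  [line 1/4·x + 2·y + 31/4 = 0 ∩ |AD|² = 601/16]
   → A = (-5, -13/4)
5. C_x = -5  [CE · AB = 1/2 ∩ ED · AC = -9/8]
6. C_y = -19/4  [CE · AB = 1/2 ∩ ED · AC = -9/8]
   → C = (-5, -19/4)

A = (-5, -13/4)
C = (-5, -19/4)
E = (-5, -11/4)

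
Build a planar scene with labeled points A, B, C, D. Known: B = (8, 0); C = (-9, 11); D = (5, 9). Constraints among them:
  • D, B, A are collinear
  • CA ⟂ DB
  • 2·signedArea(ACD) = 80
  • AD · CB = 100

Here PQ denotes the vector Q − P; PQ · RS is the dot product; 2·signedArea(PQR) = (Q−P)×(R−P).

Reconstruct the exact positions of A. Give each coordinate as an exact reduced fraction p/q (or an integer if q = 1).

A = (3, 15)

1. A_x = 3  [D, B, A are collinear ∩ CA ⟂ DB]
2. A_y = 15  [D, B, A are collinear ∩ CA ⟂ DB]
   → A = (3, 15)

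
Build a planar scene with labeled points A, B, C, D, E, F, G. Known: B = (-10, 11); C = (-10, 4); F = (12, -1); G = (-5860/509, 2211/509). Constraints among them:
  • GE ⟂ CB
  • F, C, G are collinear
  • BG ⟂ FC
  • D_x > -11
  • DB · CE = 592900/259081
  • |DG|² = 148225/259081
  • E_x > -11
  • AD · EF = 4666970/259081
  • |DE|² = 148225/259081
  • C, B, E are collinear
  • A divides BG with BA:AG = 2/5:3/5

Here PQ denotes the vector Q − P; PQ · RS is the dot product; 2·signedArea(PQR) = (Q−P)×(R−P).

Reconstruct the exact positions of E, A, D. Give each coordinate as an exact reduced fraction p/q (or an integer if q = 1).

A = (-5398/509, 21219/2545)
D = (-5475/509, 2211/509)
E = (-10, 2211/509)

1. E_x = -10  [C, B, E are collinear ∩ GE ⟂ CB]
2. E_y = 2211/509  [C, B, E are collinear ∩ GE ⟂ CB]
   → E = (-10, 2211/509)
3. A_x = -5398/509  [A divides BG with BA:AG = 2/5:3/5]
4. A_y = 21219/2545  [A divides BG with BA:AG = 2/5:3/5]
   → A = (-5398/509, 21219/2545)
5. D_x = -5475/509  [DB · CE = 592900/259081 ∩ AD · EF = 4666970/259081]
6. D_y = 2211/509  [DB · CE = 592900/259081 ∩ AD · EF = 4666970/259081]
   → D = (-5475/509, 2211/509)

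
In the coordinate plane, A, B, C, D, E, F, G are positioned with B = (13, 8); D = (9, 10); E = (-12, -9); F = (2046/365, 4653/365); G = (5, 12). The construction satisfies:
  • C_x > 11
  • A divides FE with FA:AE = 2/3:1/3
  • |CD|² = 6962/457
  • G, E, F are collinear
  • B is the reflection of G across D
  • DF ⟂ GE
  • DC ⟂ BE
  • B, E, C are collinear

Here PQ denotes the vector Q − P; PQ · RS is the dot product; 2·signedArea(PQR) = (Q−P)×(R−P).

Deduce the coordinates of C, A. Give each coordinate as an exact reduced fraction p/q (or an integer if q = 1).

1. C_x = 5116/457  [B, E, C are collinear ∩ DC ⟂ BE]
2. C_y = 3095/457  [B, E, C are collinear ∩ DC ⟂ BE]
   → C = (5116/457, 3095/457)
3. A_x = -2238/365  [A divides FE with FA:AE = 2/3:1/3]
4. A_y = -639/365  [A divides FE with FA:AE = 2/3:1/3]
   → A = (-2238/365, -639/365)

A = (-2238/365, -639/365)
C = (5116/457, 3095/457)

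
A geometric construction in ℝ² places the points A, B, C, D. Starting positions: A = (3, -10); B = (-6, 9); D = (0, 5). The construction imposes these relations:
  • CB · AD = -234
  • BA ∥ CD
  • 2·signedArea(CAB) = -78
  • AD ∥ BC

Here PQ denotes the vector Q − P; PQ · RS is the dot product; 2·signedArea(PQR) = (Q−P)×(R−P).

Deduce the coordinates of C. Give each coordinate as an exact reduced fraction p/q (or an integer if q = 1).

1. C_x = -9  [BA ∥ CD ∩ AD ∥ BC]
2. C_y = 24  [BA ∥ CD ∩ AD ∥ BC]
   → C = (-9, 24)

C = (-9, 24)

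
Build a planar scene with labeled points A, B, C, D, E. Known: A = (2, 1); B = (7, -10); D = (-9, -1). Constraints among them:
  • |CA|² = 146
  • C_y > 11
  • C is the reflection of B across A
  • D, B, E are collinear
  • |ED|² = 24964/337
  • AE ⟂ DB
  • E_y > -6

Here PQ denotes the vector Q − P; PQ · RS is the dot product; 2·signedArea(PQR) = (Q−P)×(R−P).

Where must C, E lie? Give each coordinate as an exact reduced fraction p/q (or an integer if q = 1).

C = (-3, 12)
E = (-505/337, -1759/337)

1. C_x = -3  [C is the reflection of B across A]
2. C_y = 12  [C is the reflection of B across A]
   → C = (-3, 12)
3. E_x = -505/337  [D, B, E are collinear ∩ AE ⟂ DB]
4. E_y = -1759/337  [D, B, E are collinear ∩ AE ⟂ DB]
   → E = (-505/337, -1759/337)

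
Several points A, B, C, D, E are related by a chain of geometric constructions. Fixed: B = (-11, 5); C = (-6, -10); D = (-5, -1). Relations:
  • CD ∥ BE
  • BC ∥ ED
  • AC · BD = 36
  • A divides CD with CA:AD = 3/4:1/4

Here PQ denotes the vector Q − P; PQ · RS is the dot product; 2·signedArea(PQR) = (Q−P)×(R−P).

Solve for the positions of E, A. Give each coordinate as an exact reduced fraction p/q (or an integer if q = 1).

A = (-21/4, -13/4)
E = (-10, 14)

1. E_x = -10  [BC ∥ ED ∩ CD ∥ BE]
2. E_y = 14  [BC ∥ ED ∩ CD ∥ BE]
   → E = (-10, 14)
3. A_x = -21/4  [A divides CD with CA:AD = 3/4:1/4]
4. A_y = -13/4  [A divides CD with CA:AD = 3/4:1/4]
   → A = (-21/4, -13/4)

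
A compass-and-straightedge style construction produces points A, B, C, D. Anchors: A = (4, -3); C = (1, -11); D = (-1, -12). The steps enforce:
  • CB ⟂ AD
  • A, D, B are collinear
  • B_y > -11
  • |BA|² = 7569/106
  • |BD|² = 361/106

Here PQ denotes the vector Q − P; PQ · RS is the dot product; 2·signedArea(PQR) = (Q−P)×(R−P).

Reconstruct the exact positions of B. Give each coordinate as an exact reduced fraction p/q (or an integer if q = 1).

B = (-11/106, -1101/106)

1. B_x = -11/106  [A, D, B are collinear ∩ CB ⟂ AD]
2. B_y = -1101/106  [A, D, B are collinear ∩ CB ⟂ AD]
   → B = (-11/106, -1101/106)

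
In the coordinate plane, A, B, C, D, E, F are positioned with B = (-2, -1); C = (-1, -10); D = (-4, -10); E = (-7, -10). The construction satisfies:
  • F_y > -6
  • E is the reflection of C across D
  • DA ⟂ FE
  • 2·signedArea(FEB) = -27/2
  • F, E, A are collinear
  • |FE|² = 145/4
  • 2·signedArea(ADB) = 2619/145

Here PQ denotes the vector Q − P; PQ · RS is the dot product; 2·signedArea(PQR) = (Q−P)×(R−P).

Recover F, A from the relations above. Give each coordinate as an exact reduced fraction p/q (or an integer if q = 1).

A = (-823/145, -1234/145)
F = (-3, -11/2)

1. F_x = -3  [line -9·x + 5·y + 1/2 = 0 ∩ |FE|² = 145/4]
2. F_y = -11/2  [line -9·x + 5·y + 1/2 = 0 ∩ |FE|² = 145/4]
   → F = (-3, -11/2)
3. A_x = -823/145  [F, E, A are collinear ∩ DA ⟂ FE]
4. A_y = -1234/145  [F, E, A are collinear ∩ DA ⟂ FE]
   → A = (-823/145, -1234/145)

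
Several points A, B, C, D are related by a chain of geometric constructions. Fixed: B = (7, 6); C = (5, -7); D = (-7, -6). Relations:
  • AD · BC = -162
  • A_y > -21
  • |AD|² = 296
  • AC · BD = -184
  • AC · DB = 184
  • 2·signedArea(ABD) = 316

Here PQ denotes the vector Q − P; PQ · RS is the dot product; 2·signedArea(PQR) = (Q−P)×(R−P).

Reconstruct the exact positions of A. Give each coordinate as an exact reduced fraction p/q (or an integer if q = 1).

A = (3, -20)

1. A_x = 3  [2·signedArea(ABD) = 316 ∩ AC · DB = 184]
2. A_y = -20  [2·signedArea(ABD) = 316 ∩ AC · DB = 184]
   → A = (3, -20)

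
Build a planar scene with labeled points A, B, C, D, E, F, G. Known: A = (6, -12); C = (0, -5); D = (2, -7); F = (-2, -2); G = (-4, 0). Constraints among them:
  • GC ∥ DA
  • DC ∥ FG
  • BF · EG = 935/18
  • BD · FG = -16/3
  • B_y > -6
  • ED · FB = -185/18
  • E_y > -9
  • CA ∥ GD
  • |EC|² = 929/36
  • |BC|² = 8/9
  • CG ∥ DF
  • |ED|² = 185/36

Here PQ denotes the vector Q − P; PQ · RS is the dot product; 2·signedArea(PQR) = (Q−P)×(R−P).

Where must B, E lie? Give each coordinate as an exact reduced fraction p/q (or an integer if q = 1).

B = (2/3, -17/3)
E = (10/3, -53/6)

1. B_x = 2/3  [line 2·x + -2·y + -38/3 = 0 ∩ |BC|² = 8/9]
2. B_y = -17/3  [line 2·x + -2·y + -38/3 = 0 ∩ |BC|² = 8/9]
   → B = (2/3, -17/3)
3. E_x = 10/3  [line 8/3·x + -11/3·y + -743/18 = 0 ∩ |ED|² = 185/36]
4. E_y = -53/6  [line 8/3·x + -11/3·y + -743/18 = 0 ∩ |ED|² = 185/36]
   → E = (10/3, -53/6)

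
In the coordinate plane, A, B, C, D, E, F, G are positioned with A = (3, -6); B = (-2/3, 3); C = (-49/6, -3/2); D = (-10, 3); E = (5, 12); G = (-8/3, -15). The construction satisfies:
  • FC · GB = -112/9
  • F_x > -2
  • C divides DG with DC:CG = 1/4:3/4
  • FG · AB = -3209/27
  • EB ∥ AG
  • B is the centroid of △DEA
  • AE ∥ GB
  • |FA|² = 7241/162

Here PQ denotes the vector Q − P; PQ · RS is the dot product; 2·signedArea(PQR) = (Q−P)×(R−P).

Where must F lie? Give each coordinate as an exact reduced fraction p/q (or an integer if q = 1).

1. F_x = -35/18  [FG · AB = -3209/27 ∩ FC · GB = -112/9]
2. F_y = -3/2  [FG · AB = -3209/27 ∩ FC · GB = -112/9]
   → F = (-35/18, -3/2)

F = (-35/18, -3/2)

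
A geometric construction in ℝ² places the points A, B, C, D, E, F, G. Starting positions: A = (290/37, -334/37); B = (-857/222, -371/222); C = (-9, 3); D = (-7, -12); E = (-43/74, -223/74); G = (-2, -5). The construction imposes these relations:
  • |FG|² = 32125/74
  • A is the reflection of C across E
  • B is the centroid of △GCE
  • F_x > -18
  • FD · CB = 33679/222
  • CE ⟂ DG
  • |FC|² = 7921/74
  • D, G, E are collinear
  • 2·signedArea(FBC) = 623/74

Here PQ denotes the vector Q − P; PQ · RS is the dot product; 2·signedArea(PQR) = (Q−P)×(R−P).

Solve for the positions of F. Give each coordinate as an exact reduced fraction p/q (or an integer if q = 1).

1. F_x = -1289/74  [2·signedArea(FBC) = 623/74 ∩ FD · CB = 33679/222]
2. F_y = 667/74  [2·signedArea(FBC) = 623/74 ∩ FD · CB = 33679/222]
   → F = (-1289/74, 667/74)

F = (-1289/74, 667/74)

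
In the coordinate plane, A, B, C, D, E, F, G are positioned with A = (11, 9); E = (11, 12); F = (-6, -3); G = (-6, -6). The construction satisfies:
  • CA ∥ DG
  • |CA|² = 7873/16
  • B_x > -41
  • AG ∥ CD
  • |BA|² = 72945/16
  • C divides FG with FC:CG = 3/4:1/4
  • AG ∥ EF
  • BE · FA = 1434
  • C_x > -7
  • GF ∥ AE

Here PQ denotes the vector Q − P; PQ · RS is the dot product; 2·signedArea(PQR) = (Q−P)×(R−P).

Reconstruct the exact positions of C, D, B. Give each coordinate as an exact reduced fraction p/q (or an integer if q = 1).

1. C_x = -6  [C divides FG with FC:CG = 3/4:1/4]
2. C_y = -21/4  [C divides FG with FC:CG = 3/4:1/4]
   → C = (-6, -21/4)
3. D_x = -23  [CA ∥ DG ∩ AG ∥ CD]
4. D_y = -81/4  [CA ∥ DG ∩ AG ∥ CD]
   → D = (-23, -81/4)
5. B_x = -40  [line -17·x + -12·y + -1103 = 0 ∩ |BA|² = 72945/16]
6. B_y = -141/4  [line -17·x + -12·y + -1103 = 0 ∩ |BA|² = 72945/16]
   → B = (-40, -141/4)

B = (-40, -141/4)
C = (-6, -21/4)
D = (-23, -81/4)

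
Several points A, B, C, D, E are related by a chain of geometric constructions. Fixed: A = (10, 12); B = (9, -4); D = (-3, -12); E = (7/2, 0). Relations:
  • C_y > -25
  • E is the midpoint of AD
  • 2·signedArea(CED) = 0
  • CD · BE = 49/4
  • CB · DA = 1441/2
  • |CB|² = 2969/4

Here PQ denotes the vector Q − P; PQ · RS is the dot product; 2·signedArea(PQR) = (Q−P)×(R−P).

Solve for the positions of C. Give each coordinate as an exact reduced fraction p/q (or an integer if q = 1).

1. C_x = -19/2  [2·signedArea(CED) = 0 ∩ CD · BE = 49/4]
2. C_y = -24  [2·signedArea(CED) = 0 ∩ CD · BE = 49/4]
   → C = (-19/2, -24)

C = (-19/2, -24)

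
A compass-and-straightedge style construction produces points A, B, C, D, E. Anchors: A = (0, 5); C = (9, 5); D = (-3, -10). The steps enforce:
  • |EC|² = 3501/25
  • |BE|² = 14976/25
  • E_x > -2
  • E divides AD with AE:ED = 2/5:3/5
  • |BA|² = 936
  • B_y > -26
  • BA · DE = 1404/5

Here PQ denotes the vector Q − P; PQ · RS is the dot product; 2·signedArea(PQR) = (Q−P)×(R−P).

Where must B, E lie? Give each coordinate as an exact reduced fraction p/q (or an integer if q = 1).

B = (-6, -25)
E = (-6/5, -1)

1. E_x = -6/5  [E divides AD with AE:ED = 2/5:3/5]
2. E_y = -1  [E divides AD with AE:ED = 2/5:3/5]
   → E = (-6/5, -1)
3. B_x = -6  [line -9/5·x + -9·y + -1179/5 = 0 ∩ |BA|² = 936]
4. B_y = -25  [line -9/5·x + -9·y + -1179/5 = 0 ∩ |BA|² = 936]
   → B = (-6, -25)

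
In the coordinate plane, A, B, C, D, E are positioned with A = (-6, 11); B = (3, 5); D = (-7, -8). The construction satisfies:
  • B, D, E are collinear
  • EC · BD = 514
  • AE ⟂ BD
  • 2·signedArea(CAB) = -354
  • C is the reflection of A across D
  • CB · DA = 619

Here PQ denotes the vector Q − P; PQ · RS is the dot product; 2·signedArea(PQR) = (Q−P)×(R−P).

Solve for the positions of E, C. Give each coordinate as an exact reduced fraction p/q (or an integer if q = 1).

C = (-8, -27)
E = (687/269, 1189/269)

1. E_x = 687/269  [B, D, E are collinear ∩ AE ⟂ BD]
2. E_y = 1189/269  [B, D, E are collinear ∩ AE ⟂ BD]
   → E = (687/269, 1189/269)
3. C_x = -8  [C is the reflection of A across D]
4. C_y = -27  [C is the reflection of A across D]
   → C = (-8, -27)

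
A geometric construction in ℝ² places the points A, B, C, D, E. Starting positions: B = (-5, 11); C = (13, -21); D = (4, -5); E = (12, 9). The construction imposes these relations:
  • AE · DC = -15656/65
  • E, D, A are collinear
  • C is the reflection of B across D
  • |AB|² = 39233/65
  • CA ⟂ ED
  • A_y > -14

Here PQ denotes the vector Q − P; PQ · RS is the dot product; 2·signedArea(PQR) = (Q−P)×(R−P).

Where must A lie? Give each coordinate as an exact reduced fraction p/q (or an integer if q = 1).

1. A_x = -44/65  [E, D, A are collinear ∩ CA ⟂ ED]
2. A_y = -857/65  [E, D, A are collinear ∩ CA ⟂ ED]
   → A = (-44/65, -857/65)

A = (-44/65, -857/65)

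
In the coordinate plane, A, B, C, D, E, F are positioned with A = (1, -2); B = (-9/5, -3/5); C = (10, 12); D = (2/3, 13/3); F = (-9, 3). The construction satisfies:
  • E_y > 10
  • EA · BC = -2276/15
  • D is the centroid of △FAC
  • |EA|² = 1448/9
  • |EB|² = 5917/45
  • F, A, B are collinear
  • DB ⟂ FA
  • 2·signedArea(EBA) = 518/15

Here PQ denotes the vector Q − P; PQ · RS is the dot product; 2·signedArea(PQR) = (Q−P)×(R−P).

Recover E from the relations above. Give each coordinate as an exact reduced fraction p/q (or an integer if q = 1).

E = (1/3, 32/3)

1. E_x = 1/3  [2·signedArea(EBA) = 518/15 ∩ EA · BC = -2276/15]
2. E_y = 32/3  [2·signedArea(EBA) = 518/15 ∩ EA · BC = -2276/15]
   → E = (1/3, 32/3)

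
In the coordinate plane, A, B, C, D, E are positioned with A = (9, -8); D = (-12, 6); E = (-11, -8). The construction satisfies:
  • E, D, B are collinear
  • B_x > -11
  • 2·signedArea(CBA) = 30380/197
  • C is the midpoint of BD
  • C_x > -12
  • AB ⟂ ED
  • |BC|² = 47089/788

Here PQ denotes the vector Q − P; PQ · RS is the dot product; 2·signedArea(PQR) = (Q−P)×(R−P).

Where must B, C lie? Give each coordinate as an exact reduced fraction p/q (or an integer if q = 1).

1. B_x = -2147/197  [E, D, B are collinear ∩ AB ⟂ ED]
2. B_y = -1856/197  [E, D, B are collinear ∩ AB ⟂ ED]
   → B = (-2147/197, -1856/197)
3. C_x = -4511/394  [C is the midpoint of BD]
4. C_y = -337/197  [C is the midpoint of BD]
   → C = (-4511/394, -337/197)

B = (-2147/197, -1856/197)
C = (-4511/394, -337/197)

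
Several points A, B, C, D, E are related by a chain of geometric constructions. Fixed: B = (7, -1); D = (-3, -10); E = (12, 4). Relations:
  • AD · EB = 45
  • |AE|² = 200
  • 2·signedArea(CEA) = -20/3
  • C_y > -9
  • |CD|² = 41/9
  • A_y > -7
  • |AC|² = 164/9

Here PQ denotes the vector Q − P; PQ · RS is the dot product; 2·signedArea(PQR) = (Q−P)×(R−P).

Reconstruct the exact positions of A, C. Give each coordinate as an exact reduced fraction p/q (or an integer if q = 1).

A = (2, -6)
C = (-4/3, -26/3)

1. A_x = 2  [line 5·x + 5·y + 20 = 0 ∩ |AE|² = 200]
2. A_y = -6  [line 5·x + 5·y + 20 = 0 ∩ |AE|² = 200]
   → A = (2, -6)
3. C_x = -4/3  [line 10·x + -10·y + -220/3 = 0 ∩ |CD|² = 41/9]
4. C_y = -26/3  [line 10·x + -10·y + -220/3 = 0 ∩ |CD|² = 41/9]
   → C = (-4/3, -26/3)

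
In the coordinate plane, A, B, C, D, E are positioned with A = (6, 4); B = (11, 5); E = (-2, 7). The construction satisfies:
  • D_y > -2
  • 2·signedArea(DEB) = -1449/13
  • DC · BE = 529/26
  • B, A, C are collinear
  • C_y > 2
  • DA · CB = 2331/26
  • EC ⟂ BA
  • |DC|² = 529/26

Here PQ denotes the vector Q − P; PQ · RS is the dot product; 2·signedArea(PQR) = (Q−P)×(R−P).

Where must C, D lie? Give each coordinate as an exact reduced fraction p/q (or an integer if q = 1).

1. C_x = -29/26  [B, A, C are collinear ∩ EC ⟂ BA]
2. C_y = 67/26  [B, A, C are collinear ∩ EC ⟂ BA]
   → C = (-29/26, 67/26)
3. D_x = -3/13  [DC · BE = 529/26 ∩ DA · CB = 2331/26]
4. D_y = -24/13  [DC · BE = 529/26 ∩ DA · CB = 2331/26]
   → D = (-3/13, -24/13)

C = (-29/26, 67/26)
D = (-3/13, -24/13)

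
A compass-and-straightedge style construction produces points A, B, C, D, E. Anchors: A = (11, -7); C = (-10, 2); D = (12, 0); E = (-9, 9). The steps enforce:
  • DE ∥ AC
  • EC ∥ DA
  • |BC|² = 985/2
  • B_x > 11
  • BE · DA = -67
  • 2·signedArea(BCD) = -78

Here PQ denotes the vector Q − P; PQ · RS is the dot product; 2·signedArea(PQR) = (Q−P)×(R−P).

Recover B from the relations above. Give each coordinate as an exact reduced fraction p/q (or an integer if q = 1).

1. B_x = 23/2  [2·signedArea(BCD) = -78 ∩ BE · DA = -67]
2. B_y = -7/2  [2·signedArea(BCD) = -78 ∩ BE · DA = -67]
   → B = (23/2, -7/2)

B = (23/2, -7/2)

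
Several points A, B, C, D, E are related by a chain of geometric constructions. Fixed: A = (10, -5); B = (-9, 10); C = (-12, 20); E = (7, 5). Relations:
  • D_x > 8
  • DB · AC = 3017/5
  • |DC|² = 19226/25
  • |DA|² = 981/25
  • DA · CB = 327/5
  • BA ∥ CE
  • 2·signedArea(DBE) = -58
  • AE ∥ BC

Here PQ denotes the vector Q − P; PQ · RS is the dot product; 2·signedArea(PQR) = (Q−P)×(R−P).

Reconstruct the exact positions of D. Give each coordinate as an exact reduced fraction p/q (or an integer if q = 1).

1. D_x = 41/5  [DA · CB = 327/5 ∩ DB · AC = 3017/5]
2. D_y = 1  [DA · CB = 327/5 ∩ DB · AC = 3017/5]
   → D = (41/5, 1)

D = (41/5, 1)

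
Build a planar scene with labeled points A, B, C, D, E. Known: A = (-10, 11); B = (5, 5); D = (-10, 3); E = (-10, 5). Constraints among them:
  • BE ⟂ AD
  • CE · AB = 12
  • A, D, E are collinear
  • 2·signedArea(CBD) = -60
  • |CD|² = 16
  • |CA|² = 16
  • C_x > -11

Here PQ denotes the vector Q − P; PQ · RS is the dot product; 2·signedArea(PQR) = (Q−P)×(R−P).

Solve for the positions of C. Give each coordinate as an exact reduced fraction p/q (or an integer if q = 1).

C = (-10, 7)

1. C_x = -10  [CE · AB = 12 ∩ 2·signedArea(CBD) = -60]
2. C_y = 7  [CE · AB = 12 ∩ 2·signedArea(CBD) = -60]
   → C = (-10, 7)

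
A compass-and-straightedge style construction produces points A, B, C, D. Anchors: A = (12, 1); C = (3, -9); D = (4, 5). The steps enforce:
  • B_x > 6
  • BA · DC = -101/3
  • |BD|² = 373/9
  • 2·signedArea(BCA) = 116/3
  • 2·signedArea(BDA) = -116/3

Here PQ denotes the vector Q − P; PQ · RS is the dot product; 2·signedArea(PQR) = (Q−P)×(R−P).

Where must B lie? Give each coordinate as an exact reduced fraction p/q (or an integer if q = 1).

1. B_x = 19/3  [2·signedArea(BCA) = 116/3 ∩ BA · DC = -101/3]
2. B_y = -1  [2·signedArea(BCA) = 116/3 ∩ BA · DC = -101/3]
   → B = (19/3, -1)

B = (19/3, -1)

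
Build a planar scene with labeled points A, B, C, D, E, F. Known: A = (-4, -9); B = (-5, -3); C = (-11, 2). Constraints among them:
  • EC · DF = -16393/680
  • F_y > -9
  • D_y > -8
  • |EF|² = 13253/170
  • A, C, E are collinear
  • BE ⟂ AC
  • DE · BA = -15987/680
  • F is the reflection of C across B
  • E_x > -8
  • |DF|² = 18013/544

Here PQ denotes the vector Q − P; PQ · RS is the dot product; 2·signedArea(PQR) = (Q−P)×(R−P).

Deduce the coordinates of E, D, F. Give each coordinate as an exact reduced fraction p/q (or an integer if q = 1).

1. E_x = -1191/170  [A, C, E are collinear ∩ BE ⟂ AC]
2. E_y = -727/170  [A, C, E are collinear ∩ BE ⟂ AC]
   → E = (-1191/170, -727/170)
3. F_x = 1  [F is the reflection of C across B]
4. F_y = -8  [F is the reflection of C across B]
   → F = (1, -8)
5. D_x = -3231/680  [DE · BA = -15987/680 ∩ EC · DF = -16393/680]
6. D_y = -5317/680  [DE · BA = -15987/680 ∩ EC · DF = -16393/680]
   → D = (-3231/680, -5317/680)

D = (-3231/680, -5317/680)
E = (-1191/170, -727/170)
F = (1, -8)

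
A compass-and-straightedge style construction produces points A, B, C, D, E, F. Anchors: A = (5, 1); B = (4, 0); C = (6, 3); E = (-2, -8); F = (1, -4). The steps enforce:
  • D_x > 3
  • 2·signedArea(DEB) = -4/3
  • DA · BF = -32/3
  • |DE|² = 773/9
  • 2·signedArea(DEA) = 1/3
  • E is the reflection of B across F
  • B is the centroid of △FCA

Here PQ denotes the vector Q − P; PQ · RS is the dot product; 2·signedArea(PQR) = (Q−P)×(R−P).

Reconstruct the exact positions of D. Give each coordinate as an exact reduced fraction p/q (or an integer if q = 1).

1. D_x = 11/3  [2·signedArea(DEB) = -4/3 ∩ 2·signedArea(DEA) = 1/3]
2. D_y = -2/3  [2·signedArea(DEB) = -4/3 ∩ 2·signedArea(DEA) = 1/3]
   → D = (11/3, -2/3)

D = (11/3, -2/3)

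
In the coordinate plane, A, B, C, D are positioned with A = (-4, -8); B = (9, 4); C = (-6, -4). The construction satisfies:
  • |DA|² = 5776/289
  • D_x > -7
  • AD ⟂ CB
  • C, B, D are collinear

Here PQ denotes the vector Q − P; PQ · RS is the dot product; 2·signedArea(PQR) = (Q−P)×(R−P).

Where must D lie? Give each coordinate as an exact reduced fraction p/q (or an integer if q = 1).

D = (-1764/289, -1172/289)

1. D_x = -1764/289  [C, B, D are collinear ∩ AD ⟂ CB]
2. D_y = -1172/289  [C, B, D are collinear ∩ AD ⟂ CB]
   → D = (-1764/289, -1172/289)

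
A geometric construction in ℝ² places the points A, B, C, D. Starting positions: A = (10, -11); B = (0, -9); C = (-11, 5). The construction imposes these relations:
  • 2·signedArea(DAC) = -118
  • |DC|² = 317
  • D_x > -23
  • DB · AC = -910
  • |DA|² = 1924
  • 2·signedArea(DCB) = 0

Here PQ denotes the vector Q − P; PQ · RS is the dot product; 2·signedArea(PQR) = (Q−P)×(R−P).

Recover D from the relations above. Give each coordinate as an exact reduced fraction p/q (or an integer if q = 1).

D = (-22, 19)

1. D_x = -22  [2·signedArea(DCB) = 0 ∩ 2·signedArea(DAC) = -118]
2. D_y = 19  [2·signedArea(DCB) = 0 ∩ 2·signedArea(DAC) = -118]
   → D = (-22, 19)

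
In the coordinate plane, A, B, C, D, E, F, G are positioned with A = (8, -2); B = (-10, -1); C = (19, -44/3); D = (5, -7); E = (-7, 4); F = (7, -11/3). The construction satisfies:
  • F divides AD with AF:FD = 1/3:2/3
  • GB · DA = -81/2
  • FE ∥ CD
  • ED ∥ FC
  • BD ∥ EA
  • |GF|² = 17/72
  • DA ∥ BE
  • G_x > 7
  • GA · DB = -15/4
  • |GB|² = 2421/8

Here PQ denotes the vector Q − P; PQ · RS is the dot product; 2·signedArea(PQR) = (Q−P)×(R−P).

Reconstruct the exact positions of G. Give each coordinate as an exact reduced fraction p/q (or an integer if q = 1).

G = (29/4, -13/4)

1. G_x = 29/4  [GA · DB = -15/4 ∩ GB · DA = -81/2]
2. G_y = -13/4  [GA · DB = -15/4 ∩ GB · DA = -81/2]
   → G = (29/4, -13/4)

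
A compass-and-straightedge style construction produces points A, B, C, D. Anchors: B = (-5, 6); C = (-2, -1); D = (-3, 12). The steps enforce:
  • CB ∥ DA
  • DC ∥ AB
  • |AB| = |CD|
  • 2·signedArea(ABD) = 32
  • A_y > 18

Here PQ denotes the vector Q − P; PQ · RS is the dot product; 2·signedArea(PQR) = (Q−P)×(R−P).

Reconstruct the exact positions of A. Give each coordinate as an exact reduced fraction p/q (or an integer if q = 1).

1. A_x = -6  [DC ∥ AB ∩ CB ∥ DA]
2. A_y = 19  [DC ∥ AB ∩ CB ∥ DA]
   → A = (-6, 19)

A = (-6, 19)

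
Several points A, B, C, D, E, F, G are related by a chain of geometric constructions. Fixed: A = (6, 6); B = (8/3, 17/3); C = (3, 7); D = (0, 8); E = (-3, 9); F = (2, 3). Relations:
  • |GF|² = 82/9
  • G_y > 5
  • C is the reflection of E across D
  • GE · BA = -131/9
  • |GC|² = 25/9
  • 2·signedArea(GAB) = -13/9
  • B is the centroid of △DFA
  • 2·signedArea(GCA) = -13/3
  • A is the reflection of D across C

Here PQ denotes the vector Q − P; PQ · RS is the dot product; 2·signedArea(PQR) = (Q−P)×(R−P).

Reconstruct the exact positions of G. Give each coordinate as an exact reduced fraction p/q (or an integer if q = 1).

G = (5/3, 6)

1. G_x = 5/3  [2·signedArea(GCA) = -13/3 ∩ 2·signedArea(GAB) = -13/9]
2. G_y = 6  [2·signedArea(GCA) = -13/3 ∩ 2·signedArea(GAB) = -13/9]
   → G = (5/3, 6)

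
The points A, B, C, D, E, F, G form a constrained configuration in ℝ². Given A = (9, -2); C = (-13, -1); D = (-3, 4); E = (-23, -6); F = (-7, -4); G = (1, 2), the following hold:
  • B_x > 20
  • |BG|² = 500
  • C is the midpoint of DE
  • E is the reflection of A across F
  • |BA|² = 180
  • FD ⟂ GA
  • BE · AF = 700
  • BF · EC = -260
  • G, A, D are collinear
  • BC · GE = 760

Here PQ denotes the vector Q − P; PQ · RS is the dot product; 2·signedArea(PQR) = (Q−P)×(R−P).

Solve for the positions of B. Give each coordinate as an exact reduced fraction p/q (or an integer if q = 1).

B = (21, -8)

1. B_x = 21  [BF · EC = -260 ∩ BE · AF = 700]
2. B_y = -8  [BF · EC = -260 ∩ BE · AF = 700]
   → B = (21, -8)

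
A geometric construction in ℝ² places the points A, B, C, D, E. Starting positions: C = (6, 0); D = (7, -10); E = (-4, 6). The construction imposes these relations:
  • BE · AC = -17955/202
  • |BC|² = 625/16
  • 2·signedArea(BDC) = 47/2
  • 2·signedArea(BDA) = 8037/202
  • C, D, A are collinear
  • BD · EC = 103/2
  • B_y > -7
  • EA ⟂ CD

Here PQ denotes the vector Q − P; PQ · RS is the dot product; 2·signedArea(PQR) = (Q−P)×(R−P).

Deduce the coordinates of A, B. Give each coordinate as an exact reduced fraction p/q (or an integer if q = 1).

A = (536/101, 700/101)
B = (17/4, -6)

1. A_x = 536/101  [C, D, A are collinear ∩ EA ⟂ CD]
2. A_y = 700/101  [C, D, A are collinear ∩ EA ⟂ CD]
   → A = (536/101, 700/101)
3. B_x = 17/4  [2·signedArea(BDC) = 47/2 ∩ BD · EC = 103/2]
4. B_y = -6  [2·signedArea(BDC) = 47/2 ∩ BD · EC = 103/2]
   → B = (17/4, -6)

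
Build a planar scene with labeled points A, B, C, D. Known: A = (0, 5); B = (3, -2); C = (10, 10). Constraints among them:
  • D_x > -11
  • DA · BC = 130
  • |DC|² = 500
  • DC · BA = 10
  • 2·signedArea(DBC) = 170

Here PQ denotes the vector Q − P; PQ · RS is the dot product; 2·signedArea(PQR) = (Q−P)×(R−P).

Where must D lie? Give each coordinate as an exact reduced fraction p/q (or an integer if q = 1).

D = (-10, 0)

1. D_x = -10  [DC · BA = 10 ∩ 2·signedArea(DBC) = 170]
2. D_y = 0  [DC · BA = 10 ∩ 2·signedArea(DBC) = 170]
   → D = (-10, 0)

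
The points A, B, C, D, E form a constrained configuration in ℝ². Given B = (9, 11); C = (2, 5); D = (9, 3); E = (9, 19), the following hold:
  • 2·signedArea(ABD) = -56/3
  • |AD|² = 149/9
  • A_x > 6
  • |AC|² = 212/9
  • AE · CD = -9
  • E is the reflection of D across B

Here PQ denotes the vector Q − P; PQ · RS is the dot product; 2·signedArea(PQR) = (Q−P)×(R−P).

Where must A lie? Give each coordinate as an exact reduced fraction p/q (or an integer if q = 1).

A = (20/3, 19/3)

1. A_x = 20/3  [AE · CD = -9 ∩ 2·signedArea(ABD) = -56/3]
2. A_y = 19/3  [AE · CD = -9 ∩ 2·signedArea(ABD) = -56/3]
   → A = (20/3, 19/3)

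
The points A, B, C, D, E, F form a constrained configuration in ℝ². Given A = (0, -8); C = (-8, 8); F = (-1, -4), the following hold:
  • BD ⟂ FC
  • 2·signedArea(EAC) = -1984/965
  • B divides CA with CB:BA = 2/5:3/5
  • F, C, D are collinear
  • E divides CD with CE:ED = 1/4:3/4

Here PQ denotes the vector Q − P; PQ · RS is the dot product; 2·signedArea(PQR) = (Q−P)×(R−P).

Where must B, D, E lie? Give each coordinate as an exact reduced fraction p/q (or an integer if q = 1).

1. B_x = -24/5  [B divides CA with CB:BA = 2/5:3/5]
2. B_y = 8/5  [B divides CA with CB:BA = 2/5:3/5]
   → B = (-24/5, 8/5)
3. D_x = -4248/965  [F, C, D are collinear ∩ BD ⟂ FC]
4. D_y = 1768/965  [F, C, D are collinear ∩ BD ⟂ FC]
   → D = (-4248/965, 1768/965)
5. E_x = -6852/965  [E divides CD with CE:ED = 1/4:3/4]
6. E_y = 6232/965  [E divides CD with CE:ED = 1/4:3/4]
   → E = (-6852/965, 6232/965)

B = (-24/5, 8/5)
D = (-4248/965, 1768/965)
E = (-6852/965, 6232/965)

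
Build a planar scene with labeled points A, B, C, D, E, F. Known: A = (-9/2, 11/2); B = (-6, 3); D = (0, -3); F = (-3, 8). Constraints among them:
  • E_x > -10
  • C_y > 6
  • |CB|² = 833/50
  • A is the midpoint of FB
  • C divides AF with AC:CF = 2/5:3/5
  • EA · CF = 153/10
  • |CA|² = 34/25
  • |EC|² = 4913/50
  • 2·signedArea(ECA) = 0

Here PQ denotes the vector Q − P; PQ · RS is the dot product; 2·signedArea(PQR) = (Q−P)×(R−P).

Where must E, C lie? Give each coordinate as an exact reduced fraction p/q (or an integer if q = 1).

C = (-39/10, 13/2)
E = (-9, -2)

1. C_x = -39/10  [C divides AF with AC:CF = 2/5:3/5]
2. C_y = 13/2  [C divides AF with AC:CF = 2/5:3/5]
   → C = (-39/10, 13/2)
3. E_x = -9  [2·signedArea(ECA) = 0 ∩ EA · CF = 153/10]
4. E_y = -2  [2·signedArea(ECA) = 0 ∩ EA · CF = 153/10]
   → E = (-9, -2)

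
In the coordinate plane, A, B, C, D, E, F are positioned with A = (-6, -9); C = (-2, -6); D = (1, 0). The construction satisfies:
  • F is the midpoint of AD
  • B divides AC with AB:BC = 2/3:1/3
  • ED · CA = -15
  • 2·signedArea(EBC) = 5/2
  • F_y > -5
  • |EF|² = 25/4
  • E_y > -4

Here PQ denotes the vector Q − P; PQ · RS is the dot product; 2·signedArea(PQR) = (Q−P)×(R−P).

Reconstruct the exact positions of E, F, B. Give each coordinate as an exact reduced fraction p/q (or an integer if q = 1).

B = (-10/3, -7)
E = (-1/2, -3)
F = (-5/2, -9/2)

1. F_x = -5/2  [F is the midpoint of AD]
2. F_y = -9/2  [F is the midpoint of AD]
   → F = (-5/2, -9/2)
3. B_x = -10/3  [B divides AC with AB:BC = 2/3:1/3]
4. B_y = -7  [B divides AC with AB:BC = 2/3:1/3]
   → B = (-10/3, -7)
5. E_x = -1/2  [ED · CA = -15 ∩ 2·signedArea(EBC) = 5/2]
6. E_y = -3  [ED · CA = -15 ∩ 2·signedArea(EBC) = 5/2]
   → E = (-1/2, -3)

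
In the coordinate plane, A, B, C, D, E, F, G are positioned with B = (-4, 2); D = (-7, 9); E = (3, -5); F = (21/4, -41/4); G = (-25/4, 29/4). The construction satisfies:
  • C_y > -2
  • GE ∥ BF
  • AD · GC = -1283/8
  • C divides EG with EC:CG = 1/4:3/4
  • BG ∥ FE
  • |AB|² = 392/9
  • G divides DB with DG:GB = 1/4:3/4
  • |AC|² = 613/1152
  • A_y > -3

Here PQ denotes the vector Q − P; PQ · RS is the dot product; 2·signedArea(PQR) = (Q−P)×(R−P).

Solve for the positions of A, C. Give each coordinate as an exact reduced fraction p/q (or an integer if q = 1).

A = (2/3, -8/3)
C = (11/16, -31/16)

1. C_x = 11/16  [C divides EG with EC:CG = 1/4:3/4]
2. C_y = -31/16  [C divides EG with EC:CG = 1/4:3/4]
   → C = (11/16, -31/16)
3. A_x = 2/3  [line -111/16·x + 147/16·y + 233/8 = 0 ∩ |AB|² = 392/9]
4. A_y = -8/3  [line -111/16·x + 147/16·y + 233/8 = 0 ∩ |AB|² = 392/9]
   → A = (2/3, -8/3)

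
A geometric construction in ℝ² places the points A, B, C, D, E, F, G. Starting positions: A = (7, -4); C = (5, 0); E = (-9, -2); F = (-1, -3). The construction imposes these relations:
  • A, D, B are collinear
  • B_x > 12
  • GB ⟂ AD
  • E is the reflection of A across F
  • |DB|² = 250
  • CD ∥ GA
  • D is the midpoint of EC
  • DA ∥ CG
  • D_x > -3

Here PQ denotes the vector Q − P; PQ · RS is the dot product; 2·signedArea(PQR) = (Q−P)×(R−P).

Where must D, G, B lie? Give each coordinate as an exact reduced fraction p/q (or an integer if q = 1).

B = (13, -6)
D = (-2, -1)
G = (14, -3)

1. D_x = -2  [D is the midpoint of EC]
2. D_y = -1  [D is the midpoint of EC]
   → D = (-2, -1)
3. G_x = 14  [CD ∥ GA ∩ DA ∥ CG]
4. G_y = -3  [CD ∥ GA ∩ DA ∥ CG]
   → G = (14, -3)
5. B_x = 13  [A, D, B are collinear ∩ GB ⟂ AD]
6. B_y = -6  [A, D, B are collinear ∩ GB ⟂ AD]
   → B = (13, -6)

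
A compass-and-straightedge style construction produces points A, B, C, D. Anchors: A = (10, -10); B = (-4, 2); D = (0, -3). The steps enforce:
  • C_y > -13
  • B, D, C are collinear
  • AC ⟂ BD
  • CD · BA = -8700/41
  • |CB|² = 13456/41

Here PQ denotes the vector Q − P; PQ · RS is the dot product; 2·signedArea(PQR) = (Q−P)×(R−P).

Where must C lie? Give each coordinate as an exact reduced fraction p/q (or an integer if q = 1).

1. C_x = 300/41  [B, D, C are collinear ∩ AC ⟂ BD]
2. C_y = -498/41  [B, D, C are collinear ∩ AC ⟂ BD]
   → C = (300/41, -498/41)

C = (300/41, -498/41)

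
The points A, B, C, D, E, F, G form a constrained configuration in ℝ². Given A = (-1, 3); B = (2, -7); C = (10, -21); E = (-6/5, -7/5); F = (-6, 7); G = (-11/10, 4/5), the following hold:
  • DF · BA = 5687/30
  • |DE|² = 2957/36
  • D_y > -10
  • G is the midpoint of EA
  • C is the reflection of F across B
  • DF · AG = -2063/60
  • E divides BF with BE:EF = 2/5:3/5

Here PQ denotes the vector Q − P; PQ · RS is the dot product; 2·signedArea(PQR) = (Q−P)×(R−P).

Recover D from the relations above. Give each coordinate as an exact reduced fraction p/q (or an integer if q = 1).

D = (109/30, -136/15)

1. D_x = 109/30  [DF · AG = -2063/60 ∩ DF · BA = 5687/30]
2. D_y = -136/15  [DF · AG = -2063/60 ∩ DF · BA = 5687/30]
   → D = (109/30, -136/15)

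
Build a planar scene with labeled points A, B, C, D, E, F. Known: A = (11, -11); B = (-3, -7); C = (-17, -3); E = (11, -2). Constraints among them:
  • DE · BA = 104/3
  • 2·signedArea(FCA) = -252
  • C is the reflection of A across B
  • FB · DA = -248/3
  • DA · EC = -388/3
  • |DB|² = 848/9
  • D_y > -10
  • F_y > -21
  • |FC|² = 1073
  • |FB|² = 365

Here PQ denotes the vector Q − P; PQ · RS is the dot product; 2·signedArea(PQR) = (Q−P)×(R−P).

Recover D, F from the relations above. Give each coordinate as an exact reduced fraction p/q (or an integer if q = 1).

1. D_x = 19/3  [DE · BA = 104/3 ∩ DA · EC = -388/3]
2. D_y = -29/3  [DE · BA = 104/3 ∩ DA · EC = -388/3]
   → D = (19/3, -29/3)
3. F_x = 11  [2·signedArea(FCA) = -252 ∩ FB · DA = -248/3]
4. F_y = -20  [2·signedArea(FCA) = -252 ∩ FB · DA = -248/3]
   → F = (11, -20)

D = (19/3, -29/3)
F = (11, -20)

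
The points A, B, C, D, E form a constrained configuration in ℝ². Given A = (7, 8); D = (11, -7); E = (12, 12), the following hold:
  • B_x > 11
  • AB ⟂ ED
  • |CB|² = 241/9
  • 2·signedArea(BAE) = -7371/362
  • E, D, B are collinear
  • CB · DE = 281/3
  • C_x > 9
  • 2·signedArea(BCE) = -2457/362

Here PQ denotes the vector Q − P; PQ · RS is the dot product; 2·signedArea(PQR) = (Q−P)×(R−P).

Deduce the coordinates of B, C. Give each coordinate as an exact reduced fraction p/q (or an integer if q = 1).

B = (4263/362, 2805/362)
C = (3593/362, 3167/1086)

1. B_x = 4263/362  [E, D, B are collinear ∩ AB ⟂ ED]
2. B_y = 2805/362  [E, D, B are collinear ∩ AB ⟂ ED]
   → B = (4263/362, 2805/362)
3. C_x = 3593/362  [CB · DE = 281/3 ∩ 2·signedArea(BCE) = -2457/362]
4. C_y = 3167/1086  [CB · DE = 281/3 ∩ 2·signedArea(BCE) = -2457/362]
   → C = (3593/362, 3167/1086)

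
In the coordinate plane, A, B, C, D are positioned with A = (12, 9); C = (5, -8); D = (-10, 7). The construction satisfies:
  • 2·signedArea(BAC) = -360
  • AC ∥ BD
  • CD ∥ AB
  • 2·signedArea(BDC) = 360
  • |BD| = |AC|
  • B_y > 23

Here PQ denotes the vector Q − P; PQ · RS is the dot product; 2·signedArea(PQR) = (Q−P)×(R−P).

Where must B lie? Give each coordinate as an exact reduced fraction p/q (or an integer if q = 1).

B = (-3, 24)

1. B_x = -3  [AC ∥ BD ∩ CD ∥ AB]
2. B_y = 24  [AC ∥ BD ∩ CD ∥ AB]
   → B = (-3, 24)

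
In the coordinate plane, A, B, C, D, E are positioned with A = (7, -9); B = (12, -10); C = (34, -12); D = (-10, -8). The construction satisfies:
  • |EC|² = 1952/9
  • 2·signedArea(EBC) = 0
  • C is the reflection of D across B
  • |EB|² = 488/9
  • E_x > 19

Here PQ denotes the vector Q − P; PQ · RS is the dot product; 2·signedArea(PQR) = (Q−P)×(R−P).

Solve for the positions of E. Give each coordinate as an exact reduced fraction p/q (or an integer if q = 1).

1. E_x = 58/3  [line 2·x + 22·y + 196 = 0 ∩ |EB|² = 488/9]
2. E_y = -32/3  [line 2·x + 22·y + 196 = 0 ∩ |EB|² = 488/9]
   → E = (58/3, -32/3)

E = (58/3, -32/3)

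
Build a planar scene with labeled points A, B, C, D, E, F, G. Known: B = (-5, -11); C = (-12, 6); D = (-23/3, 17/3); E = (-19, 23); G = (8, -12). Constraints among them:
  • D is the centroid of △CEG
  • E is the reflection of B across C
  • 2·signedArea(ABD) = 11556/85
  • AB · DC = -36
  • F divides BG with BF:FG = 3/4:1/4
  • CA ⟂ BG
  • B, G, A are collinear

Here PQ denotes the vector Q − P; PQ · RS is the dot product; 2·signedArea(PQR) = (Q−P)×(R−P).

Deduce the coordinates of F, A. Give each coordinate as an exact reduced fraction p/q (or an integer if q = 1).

1. F_x = 19/4  [F divides BG with BF:FG = 3/4:1/4]
2. F_y = -47/4  [F divides BG with BF:FG = 3/4:1/4]
   → F = (19/4, -47/4)
3. A_x = -1127/85  [B, G, A are collinear ∩ CA ⟂ BG]
4. A_y = -881/85  [B, G, A are collinear ∩ CA ⟂ BG]
   → A = (-1127/85, -881/85)

A = (-1127/85, -881/85)
F = (19/4, -47/4)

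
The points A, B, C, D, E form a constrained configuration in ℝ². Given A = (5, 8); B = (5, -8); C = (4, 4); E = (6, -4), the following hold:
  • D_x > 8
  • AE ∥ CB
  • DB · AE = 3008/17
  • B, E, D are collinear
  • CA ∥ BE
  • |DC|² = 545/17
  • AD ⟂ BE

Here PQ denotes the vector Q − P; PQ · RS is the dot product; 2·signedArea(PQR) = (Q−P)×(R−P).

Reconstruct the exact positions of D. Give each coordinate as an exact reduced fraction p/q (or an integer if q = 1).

D = (149/17, 120/17)

1. D_x = 149/17  [B, E, D are collinear ∩ AD ⟂ BE]
2. D_y = 120/17  [B, E, D are collinear ∩ AD ⟂ BE]
   → D = (149/17, 120/17)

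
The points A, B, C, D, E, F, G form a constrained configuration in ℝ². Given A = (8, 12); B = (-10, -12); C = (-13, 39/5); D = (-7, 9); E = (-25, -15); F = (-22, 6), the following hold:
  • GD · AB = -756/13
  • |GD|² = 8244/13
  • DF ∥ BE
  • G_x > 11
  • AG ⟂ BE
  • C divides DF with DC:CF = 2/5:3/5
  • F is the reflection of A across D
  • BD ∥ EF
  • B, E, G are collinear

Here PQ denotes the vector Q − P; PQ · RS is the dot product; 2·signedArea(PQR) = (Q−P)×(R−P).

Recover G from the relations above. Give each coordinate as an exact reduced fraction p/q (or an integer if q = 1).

1. G_x = 155/13  [B, E, G are collinear ∩ AG ⟂ BE]
2. G_y = -99/13  [B, E, G are collinear ∩ AG ⟂ BE]
   → G = (155/13, -99/13)

G = (155/13, -99/13)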